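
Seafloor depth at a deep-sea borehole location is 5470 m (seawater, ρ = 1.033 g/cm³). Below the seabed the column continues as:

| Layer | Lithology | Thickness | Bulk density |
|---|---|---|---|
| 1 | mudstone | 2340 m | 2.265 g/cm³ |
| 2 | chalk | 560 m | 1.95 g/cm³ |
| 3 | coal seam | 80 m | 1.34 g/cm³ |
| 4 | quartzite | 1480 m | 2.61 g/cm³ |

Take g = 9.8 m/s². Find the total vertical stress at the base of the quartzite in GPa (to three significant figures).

0.157 GPa

seawater: 1033 kg/m³ × 9.8 m/s² × 5470 m = 5.537×10^7 Pa = 0.05537 GPa
mudstone: 2265 kg/m³ × 9.8 m/s² × 2340 m = 5.194×10^7 Pa = 0.05194 GPa
chalk: 1950 kg/m³ × 9.8 m/s² × 560 m = 1.070×10^7 Pa = 0.01070 GPa
coal seam: 1340 kg/m³ × 9.8 m/s² × 80 m = 1.051×10^6 Pa = 1.051×10^-3 GPa
quartzite: 2610 kg/m³ × 9.8 m/s² × 1480 m = 3.786×10^7 Pa = 0.03786 GPa
Total = 0.05537 + 0.05194 + 0.01070 + 1.051×10^-3 + 0.03786 = 0.15692 GPa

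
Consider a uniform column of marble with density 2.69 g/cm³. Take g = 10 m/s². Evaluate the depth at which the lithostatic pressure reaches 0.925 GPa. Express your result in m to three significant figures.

h = P/(ρg) = 0.925 GPa / (2690 kg/m³ × 10 m/s²) = 9.250×10^8 Pa / 26900 Pa/m = 34387 m

34400 m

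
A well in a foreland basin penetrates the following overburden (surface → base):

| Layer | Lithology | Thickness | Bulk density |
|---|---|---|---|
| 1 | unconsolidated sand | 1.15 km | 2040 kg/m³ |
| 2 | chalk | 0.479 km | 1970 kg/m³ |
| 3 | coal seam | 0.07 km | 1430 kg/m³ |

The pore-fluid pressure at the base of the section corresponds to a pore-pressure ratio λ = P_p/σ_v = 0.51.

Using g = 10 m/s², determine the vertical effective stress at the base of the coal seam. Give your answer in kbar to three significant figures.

0.166 kbar

Overburden (lithostatic) stress σ_v:
unconsolidated sand: 2040 kg/m³ × 10 m/s² × 1150 m = 2.346×10^7 Pa = 23.46 MPa
chalk: 1970 kg/m³ × 10 m/s² × 479 m = 9.436×10^6 Pa = 9.436 MPa
coal seam: 1430 kg/m³ × 10 m/s² × 70 m = 1.001×10^6 Pa = 1.001 MPa
Total = 23.46 + 9.436 + 1.001 = 33.897 MPa
Pore pressure P_p = λ·σ_v = 0.51 × 33.90 MPa = 17.29 MPa
Effective stress σ' = σ_v − P_p = 33.90 − 17.29 = 16.610 MPa = 0.16610 kbar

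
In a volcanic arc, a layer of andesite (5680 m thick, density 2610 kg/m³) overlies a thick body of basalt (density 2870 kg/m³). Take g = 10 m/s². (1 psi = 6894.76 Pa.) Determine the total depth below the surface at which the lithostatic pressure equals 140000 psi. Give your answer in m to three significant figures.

34100 m

Pressure at base of upper layers: 2610×10×5680 = 1.482×10^8 Pa = 21502 psi
Remaining pressure to be supplied by basalt: 9.653×10^8 − 1.482×10^8 = 8.170×10^8 Pa
Additional depth in basalt = 8.170×10^8 Pa / (2870 kg/m³ × 10 m/s²) = 28468 m
Total depth = 5680 m + 28468 m = 34148 m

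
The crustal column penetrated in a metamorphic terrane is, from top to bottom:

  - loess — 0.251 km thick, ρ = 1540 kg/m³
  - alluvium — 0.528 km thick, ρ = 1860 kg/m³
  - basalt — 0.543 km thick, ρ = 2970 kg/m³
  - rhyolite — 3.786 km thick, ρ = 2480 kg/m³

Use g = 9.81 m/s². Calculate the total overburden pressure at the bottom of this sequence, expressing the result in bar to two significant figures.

1200 bar

loess: 1540 kg/m³ × 9.81 m/s² × 251 m = 3.792×10^6 Pa = 37.92 bar
alluvium: 1860 kg/m³ × 9.81 m/s² × 528 m = 9.634×10^6 Pa = 96.34 bar
basalt: 2970 kg/m³ × 9.81 m/s² × 543 m = 1.582×10^7 Pa = 158.2 bar
rhyolite: 2480 kg/m³ × 9.81 m/s² × 3786 m = 9.211×10^7 Pa = 921.1 bar
Total = 37.92 + 96.34 + 158.2 + 921.1 = 1213.6 bar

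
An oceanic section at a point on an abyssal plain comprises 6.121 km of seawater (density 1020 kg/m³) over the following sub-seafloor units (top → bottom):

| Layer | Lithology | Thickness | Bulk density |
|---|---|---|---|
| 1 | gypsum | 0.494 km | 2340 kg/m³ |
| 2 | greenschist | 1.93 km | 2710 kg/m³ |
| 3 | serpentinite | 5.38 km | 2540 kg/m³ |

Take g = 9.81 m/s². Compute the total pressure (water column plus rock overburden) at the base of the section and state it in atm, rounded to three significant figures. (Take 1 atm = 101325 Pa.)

seawater: 1020 kg/m³ × 9.81 m/s² × 6121 m = 6.125×10^7 Pa = 604.5 atm
gypsum: 2340 kg/m³ × 9.81 m/s² × 494 m = 1.134×10^7 Pa = 111.9 atm
greenschist: 2710 kg/m³ × 9.81 m/s² × 1930 m = 5.131×10^7 Pa = 506.4 atm
serpentinite: 2540 kg/m³ × 9.81 m/s² × 5380 m = 1.341×10^8 Pa = 1323 atm
Total = 604.5 + 111.9 + 506.4 + 1323 = 2545.8 atm

2550 atm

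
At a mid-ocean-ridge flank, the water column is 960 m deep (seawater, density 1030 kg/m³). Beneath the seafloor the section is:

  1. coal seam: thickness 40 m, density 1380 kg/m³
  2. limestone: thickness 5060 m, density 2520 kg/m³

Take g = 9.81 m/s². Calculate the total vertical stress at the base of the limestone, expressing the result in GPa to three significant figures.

seawater: 1030 kg/m³ × 9.81 m/s² × 960 m = 9.700×10^6 Pa = 9.700×10^-3 GPa
coal seam: 1380 kg/m³ × 9.81 m/s² × 40 m = 5.415×10^5 Pa = 5.415×10^-4 GPa
limestone: 2520 kg/m³ × 9.81 m/s² × 5060 m = 1.251×10^8 Pa = 0.1251 GPa
Total = 9.700×10^-3 + 5.415×10^-4 + 0.1251 = 0.13533 GPa

0.135 GPa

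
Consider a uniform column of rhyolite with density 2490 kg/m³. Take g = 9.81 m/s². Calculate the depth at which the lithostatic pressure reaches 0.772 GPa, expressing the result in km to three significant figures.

h = P/(ρg) = 0.772 GPa / (2490 kg/m³ × 9.81 m/s²) = 7.720×10^8 Pa / 24427 Pa/m = 31605 m
= 31.605 km

31.6 km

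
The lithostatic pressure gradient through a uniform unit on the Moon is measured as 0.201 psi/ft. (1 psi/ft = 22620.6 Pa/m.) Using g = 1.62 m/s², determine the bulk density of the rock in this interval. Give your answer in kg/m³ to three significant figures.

2810 kg/m³

ρ = (dP/dz)/g = 0.201 psi/ft / 1.62 m/s² = 4546.7 Pa/m / 1.62 m/s² = 2806.6 kg/m³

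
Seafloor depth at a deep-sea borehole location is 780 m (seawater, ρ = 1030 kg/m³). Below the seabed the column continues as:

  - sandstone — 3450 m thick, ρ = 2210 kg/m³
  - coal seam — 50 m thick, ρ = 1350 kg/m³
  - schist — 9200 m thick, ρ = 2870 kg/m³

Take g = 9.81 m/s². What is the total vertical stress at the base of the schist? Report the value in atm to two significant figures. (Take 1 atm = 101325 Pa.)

seawater: 1030 kg/m³ × 9.81 m/s² × 780 m = 7.881×10^6 Pa = 77.78 atm
sandstone: 2210 kg/m³ × 9.81 m/s² × 3450 m = 7.480×10^7 Pa = 738.2 atm
coal seam: 1350 kg/m³ × 9.81 m/s² × 50 m = 6.622×10^5 Pa = 6.535 atm
schist: 2870 kg/m³ × 9.81 m/s² × 9200 m = 2.590×10^8 Pa = 2556 atm
Total = 77.78 + 738.2 + 6.535 + 2556 = 3378.9 atm

3400 atm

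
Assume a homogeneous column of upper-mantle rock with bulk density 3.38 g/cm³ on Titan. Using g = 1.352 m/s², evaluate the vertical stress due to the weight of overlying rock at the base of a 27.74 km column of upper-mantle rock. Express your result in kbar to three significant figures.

1.27 kbar

upper-mantle rock: 3380 kg/m³ × 1.352 m/s² × 27740 m = 1.268×10^8 Pa = 1.268 kbar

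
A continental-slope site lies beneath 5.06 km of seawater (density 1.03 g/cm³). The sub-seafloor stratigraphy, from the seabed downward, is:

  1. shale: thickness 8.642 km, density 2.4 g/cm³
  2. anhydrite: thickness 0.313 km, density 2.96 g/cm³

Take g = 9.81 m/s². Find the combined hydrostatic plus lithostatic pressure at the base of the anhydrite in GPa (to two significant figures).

0.26 GPa

seawater: 1030 kg/m³ × 9.81 m/s² × 5060 m = 5.113×10^7 Pa = 0.05113 GPa
shale: 2400 kg/m³ × 9.81 m/s² × 8642 m = 2.035×10^8 Pa = 0.2035 GPa
anhydrite: 2960 kg/m³ × 9.81 m/s² × 313 m = 9.089×10^6 Pa = 9.089×10^-3 GPa
Total = 0.05113 + 0.2035 + 9.089×10^-3 = 0.26368 GPa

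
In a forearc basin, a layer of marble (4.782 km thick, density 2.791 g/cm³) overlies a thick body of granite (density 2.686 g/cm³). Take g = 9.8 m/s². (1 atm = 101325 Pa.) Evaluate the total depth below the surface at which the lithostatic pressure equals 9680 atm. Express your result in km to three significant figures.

Pressure at base of upper layers: 2791×9.8×4782 = 1.308×10^8 Pa = 1291 atm
Remaining pressure to be supplied by granite: 9.808×10^8 − 1.308×10^8 = 8.500×10^8 Pa
Additional depth in granite = 8.500×10^8 Pa / (2686 kg/m³ × 9.8 m/s²) = 32293 m
Total depth = 4782 m + 32293 m = 37075 m
= 37.075 km

37.1 km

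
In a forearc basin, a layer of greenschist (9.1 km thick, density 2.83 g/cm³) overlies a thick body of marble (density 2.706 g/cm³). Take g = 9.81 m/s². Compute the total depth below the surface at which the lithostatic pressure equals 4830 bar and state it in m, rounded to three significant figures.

Pressure at base of upper layers: 2830×9.81×9100 = 2.526×10^8 Pa = 2526 bar
Remaining pressure to be supplied by marble: 4.830×10^8 − 2.526×10^8 = 2.304×10^8 Pa
Additional depth in marble = 2.304×10^8 Pa / (2706 kg/m³ × 9.81 m/s²) = 8677.9 m
Total depth = 9100 m + 8677.9 m = 17778 m

17800 m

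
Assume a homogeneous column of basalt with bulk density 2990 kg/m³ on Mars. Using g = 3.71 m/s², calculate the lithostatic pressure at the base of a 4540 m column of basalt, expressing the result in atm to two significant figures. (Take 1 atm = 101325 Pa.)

500 atm

basalt: 2990 kg/m³ × 3.71 m/s² × 4540 m = 5.036×10^7 Pa = 497.0 atm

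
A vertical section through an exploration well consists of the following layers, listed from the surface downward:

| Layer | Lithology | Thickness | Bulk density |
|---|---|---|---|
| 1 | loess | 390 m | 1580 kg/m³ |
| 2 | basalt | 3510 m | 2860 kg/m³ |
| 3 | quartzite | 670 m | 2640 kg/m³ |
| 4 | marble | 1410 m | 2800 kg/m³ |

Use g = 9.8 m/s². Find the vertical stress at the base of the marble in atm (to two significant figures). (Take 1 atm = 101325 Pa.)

loess: 1580 kg/m³ × 9.8 m/s² × 390 m = 6.039×10^6 Pa = 59.60 atm
basalt: 2860 kg/m³ × 9.8 m/s² × 3510 m = 9.838×10^7 Pa = 970.9 atm
quartzite: 2640 kg/m³ × 9.8 m/s² × 670 m = 1.733×10^7 Pa = 171.1 atm
marble: 2800 kg/m³ × 9.8 m/s² × 1410 m = 3.869×10^7 Pa = 381.8 atm
Total = 59.60 + 970.9 + 171.1 + 381.8 = 1583.4 atm

1600 atm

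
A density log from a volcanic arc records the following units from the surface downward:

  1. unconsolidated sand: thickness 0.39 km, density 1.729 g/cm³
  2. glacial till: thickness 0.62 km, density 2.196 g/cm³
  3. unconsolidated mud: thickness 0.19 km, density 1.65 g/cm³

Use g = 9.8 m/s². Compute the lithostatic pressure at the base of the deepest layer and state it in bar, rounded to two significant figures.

unconsolidated sand: 1729 kg/m³ × 9.8 m/s² × 390 m = 6.608×10^6 Pa = 66.08 bar
glacial till: 2196 kg/m³ × 9.8 m/s² × 620 m = 1.334×10^7 Pa = 133.4 bar
unconsolidated mud: 1650 kg/m³ × 9.8 m/s² × 190 m = 3.072×10^6 Pa = 30.72 bar
Total = 66.08 + 133.4 + 30.72 = 230.23 bar

230 bar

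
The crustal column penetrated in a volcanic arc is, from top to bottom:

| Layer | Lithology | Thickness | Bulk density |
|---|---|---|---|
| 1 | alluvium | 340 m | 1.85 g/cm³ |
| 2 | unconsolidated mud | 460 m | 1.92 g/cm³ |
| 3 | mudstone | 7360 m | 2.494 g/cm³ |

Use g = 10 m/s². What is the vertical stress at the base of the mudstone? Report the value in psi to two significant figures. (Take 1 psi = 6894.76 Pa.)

29000 psi

alluvium: 1850 kg/m³ × 10 m/s² × 340 m = 6.290×10^6 Pa = 912.3 psi
unconsolidated mud: 1920 kg/m³ × 10 m/s² × 460 m = 8.832×10^6 Pa = 1281 psi
mudstone: 2494 kg/m³ × 10 m/s² × 7360 m = 1.836×10^8 Pa = 26623 psi
Total = 912.3 + 1281 + 26623 = 28816 psi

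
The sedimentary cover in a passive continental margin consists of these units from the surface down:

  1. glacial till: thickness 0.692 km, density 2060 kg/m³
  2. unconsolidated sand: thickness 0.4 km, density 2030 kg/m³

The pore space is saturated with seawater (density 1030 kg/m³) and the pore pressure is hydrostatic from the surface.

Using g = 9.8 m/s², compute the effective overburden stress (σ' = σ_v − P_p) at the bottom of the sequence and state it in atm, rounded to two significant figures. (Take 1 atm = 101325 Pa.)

110 atm

Overburden (lithostatic) stress σ_v:
glacial till: 2060 kg/m³ × 9.8 m/s² × 692 m = 1.397×10^7 Pa = 13.97 MPa
unconsolidated sand: 2030 kg/m³ × 9.8 m/s² × 400 m = 7.958×10^6 Pa = 7.958 MPa
Total = 13.97 + 7.958 = 21.928 MPa
Pore pressure P_p = 1030 kg/m³ × 9.8 m/s² × 1092 m = 1.102×10^7 Pa = 11.02 MPa
Effective stress σ' = σ_v − P_p = 21.93 − 11.02 = 10.905 MPa = 107.62 atm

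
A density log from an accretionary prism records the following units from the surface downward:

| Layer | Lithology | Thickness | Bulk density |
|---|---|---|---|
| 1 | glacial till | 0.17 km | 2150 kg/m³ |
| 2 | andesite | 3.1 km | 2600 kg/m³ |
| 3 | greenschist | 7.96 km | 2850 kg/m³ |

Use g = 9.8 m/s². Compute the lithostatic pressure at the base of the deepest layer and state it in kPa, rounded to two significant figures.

glacial till: 2150 kg/m³ × 9.8 m/s² × 170 m = 3.582×10^6 Pa = 3582 kPa
andesite: 2600 kg/m³ × 9.8 m/s² × 3100 m = 7.899×10^7 Pa = 78988 kPa
greenschist: 2850 kg/m³ × 9.8 m/s² × 7960 m = 2.223×10^8 Pa = 2.223×10^5 kPa
Total = 3582 + 78988 + 2.223×10^5 = 3.0489×10^5 kPa

300000 kPa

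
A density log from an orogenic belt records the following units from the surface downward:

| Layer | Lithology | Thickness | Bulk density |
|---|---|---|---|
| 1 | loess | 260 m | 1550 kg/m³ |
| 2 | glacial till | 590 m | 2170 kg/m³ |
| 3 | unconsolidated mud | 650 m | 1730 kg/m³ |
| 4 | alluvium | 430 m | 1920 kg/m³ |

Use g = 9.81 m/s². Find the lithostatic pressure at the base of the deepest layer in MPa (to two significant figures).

36 MPa

loess: 1550 kg/m³ × 9.81 m/s² × 260 m = 3.953×10^6 Pa = 3.953 MPa
glacial till: 2170 kg/m³ × 9.81 m/s² × 590 m = 1.256×10^7 Pa = 12.56 MPa
unconsolidated mud: 1730 kg/m³ × 9.81 m/s² × 650 m = 1.103×10^7 Pa = 11.03 MPa
alluvium: 1920 kg/m³ × 9.81 m/s² × 430 m = 8.099×10^6 Pa = 8.099 MPa
Total = 3.953 + 12.56 + 11.03 + 8.099 = 35.644 MPa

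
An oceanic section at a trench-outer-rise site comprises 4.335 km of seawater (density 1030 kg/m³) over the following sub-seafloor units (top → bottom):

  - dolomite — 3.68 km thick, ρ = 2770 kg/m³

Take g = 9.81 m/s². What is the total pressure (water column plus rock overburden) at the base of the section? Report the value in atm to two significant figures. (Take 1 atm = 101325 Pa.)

seawater: 1030 kg/m³ × 9.81 m/s² × 4335 m = 4.380×10^7 Pa = 432.3 atm
dolomite: 2770 kg/m³ × 9.81 m/s² × 3680 m = 10.000×10^7 Pa = 986.9 atm
Total = 432.3 + 986.9 = 1419.2 atm

1400 atm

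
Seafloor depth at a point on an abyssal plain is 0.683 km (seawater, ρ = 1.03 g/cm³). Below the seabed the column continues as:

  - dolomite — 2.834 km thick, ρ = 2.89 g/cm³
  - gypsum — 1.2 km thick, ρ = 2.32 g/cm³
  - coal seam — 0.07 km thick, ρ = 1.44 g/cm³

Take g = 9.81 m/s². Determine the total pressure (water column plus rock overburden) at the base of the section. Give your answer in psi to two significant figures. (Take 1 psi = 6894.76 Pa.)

17000 psi

seawater: 1030 kg/m³ × 9.81 m/s² × 683 m = 6.901×10^6 Pa = 1001 psi
dolomite: 2890 kg/m³ × 9.81 m/s² × 2834 m = 8.035×10^7 Pa = 11653 psi
gypsum: 2320 kg/m³ × 9.81 m/s² × 1200 m = 2.731×10^7 Pa = 3961 psi
coal seam: 1440 kg/m³ × 9.81 m/s² × 70 m = 9.888×10^5 Pa = 143.4 psi
Total = 1001 + 11653 + 3961 + 143.4 = 16759 psi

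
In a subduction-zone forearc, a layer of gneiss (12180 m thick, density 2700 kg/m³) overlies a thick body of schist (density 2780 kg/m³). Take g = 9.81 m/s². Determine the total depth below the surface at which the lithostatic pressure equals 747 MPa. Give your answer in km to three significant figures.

27.7 km

Pressure at base of upper layers: 2700×9.81×12180 = 3.226×10^8 Pa = 322.6 MPa
Remaining pressure to be supplied by schist: 7.470×10^8 − 3.226×10^8 = 4.244×10^8 Pa
Additional depth in schist = 4.244×10^8 Pa / (2780 kg/m³ × 9.81 m/s²) = 15561 m
Total depth = 12180 m + 15561 m = 27741 m
= 27.741 km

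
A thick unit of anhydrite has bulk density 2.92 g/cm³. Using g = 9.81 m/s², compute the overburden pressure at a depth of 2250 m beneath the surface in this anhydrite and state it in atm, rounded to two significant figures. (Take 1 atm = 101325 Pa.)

anhydrite: 2920 kg/m³ × 9.81 m/s² × 2250 m = 6.445×10^7 Pa = 636.1 atm

640 atm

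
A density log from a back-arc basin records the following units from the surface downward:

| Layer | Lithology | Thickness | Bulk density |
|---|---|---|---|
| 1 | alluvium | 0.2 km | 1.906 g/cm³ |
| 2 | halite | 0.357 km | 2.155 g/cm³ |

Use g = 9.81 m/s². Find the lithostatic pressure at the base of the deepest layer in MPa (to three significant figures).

alluvium: 1906 kg/m³ × 9.81 m/s² × 200 m = 3.740×10^6 Pa = 3.740 MPa
halite: 2155 kg/m³ × 9.81 m/s² × 357 m = 7.547×10^6 Pa = 7.547 MPa
Total = 3.740 + 7.547 = 11.287 MPa

11.3 MPa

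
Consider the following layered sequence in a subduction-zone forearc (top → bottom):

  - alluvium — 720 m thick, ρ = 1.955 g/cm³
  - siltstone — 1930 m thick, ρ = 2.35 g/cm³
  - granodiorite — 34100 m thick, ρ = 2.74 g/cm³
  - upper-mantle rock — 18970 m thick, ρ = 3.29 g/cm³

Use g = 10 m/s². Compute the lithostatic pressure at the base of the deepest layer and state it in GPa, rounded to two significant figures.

1.6 GPa

alluvium: 1955 kg/m³ × 10 m/s² × 720 m = 1.408×10^7 Pa = 0.01408 GPa
siltstone: 2350 kg/m³ × 10 m/s² × 1930 m = 4.535×10^7 Pa = 0.04535 GPa
granodiorite: 2740 kg/m³ × 10 m/s² × 34100 m = 9.343×10^8 Pa = 0.9343 GPa
upper-mantle rock: 3290 kg/m³ × 10 m/s² × 18970 m = 6.241×10^8 Pa = 0.6241 GPa
Total = 0.01408 + 0.04535 + 0.9343 + 0.6241 = 1.6179 GPa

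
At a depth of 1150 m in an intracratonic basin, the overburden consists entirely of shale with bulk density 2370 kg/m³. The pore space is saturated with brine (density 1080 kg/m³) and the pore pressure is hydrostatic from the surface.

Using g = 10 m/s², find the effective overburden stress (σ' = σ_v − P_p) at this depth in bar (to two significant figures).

Overburden (lithostatic) stress σ_v:
shale: 2370 kg/m³ × 10 m/s² × 1150 m = 2.725×10^7 Pa = 27.25 MPa
Pore pressure P_p = 1080 kg/m³ × 10 m/s² × 1150 m = 1.242×10^7 Pa = 12.42 MPa
Effective stress σ' = σ_v − P_p = 27.25 − 12.42 = 14.835 MPa = 148.35 bar

150 bar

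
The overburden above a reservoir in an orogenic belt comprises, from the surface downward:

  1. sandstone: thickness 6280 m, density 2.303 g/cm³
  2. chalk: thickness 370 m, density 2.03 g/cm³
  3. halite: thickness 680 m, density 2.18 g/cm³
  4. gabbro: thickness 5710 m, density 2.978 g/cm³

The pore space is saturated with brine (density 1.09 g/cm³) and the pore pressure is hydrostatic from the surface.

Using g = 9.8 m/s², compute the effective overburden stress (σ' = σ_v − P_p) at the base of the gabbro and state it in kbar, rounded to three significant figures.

Overburden (lithostatic) stress σ_v:
sandstone: 2303 kg/m³ × 9.8 m/s² × 6280 m = 1.417×10^8 Pa = 141.7 MPa
chalk: 2030 kg/m³ × 9.8 m/s² × 370 m = 7.361×10^6 Pa = 7.361 MPa
halite: 2180 kg/m³ × 9.8 m/s² × 680 m = 1.453×10^7 Pa = 14.53 MPa
gabbro: 2978 kg/m³ × 9.8 m/s² × 5710 m = 1.666×10^8 Pa = 166.6 MPa
Total = 141.7 + 7.361 + 14.53 + 166.6 = 330.27 MPa
Pore pressure P_p = 1090 kg/m³ × 9.8 m/s² × 13040 m = 1.393×10^8 Pa = 139.3 MPa
Effective stress σ' = σ_v − P_p = 330.3 − 139.3 = 190.97 MPa = 1.9097 kbar

1.91 kbar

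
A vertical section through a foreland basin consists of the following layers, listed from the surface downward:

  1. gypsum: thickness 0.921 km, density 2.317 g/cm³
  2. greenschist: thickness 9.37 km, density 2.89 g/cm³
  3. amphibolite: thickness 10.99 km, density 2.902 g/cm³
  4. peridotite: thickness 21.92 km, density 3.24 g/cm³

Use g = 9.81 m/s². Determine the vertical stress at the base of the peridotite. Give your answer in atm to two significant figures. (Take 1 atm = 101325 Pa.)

13000 atm

gypsum: 2317 kg/m³ × 9.81 m/s² × 921 m = 2.093×10^7 Pa = 206.6 atm
greenschist: 2890 kg/m³ × 9.81 m/s² × 9370 m = 2.656×10^8 Pa = 2622 atm
amphibolite: 2902 kg/m³ × 9.81 m/s² × 10990 m = 3.129×10^8 Pa = 3088 atm
peridotite: 3240 kg/m³ × 9.81 m/s² × 21920 m = 6.967×10^8 Pa = 6876 atm
Total = 206.6 + 2622 + 3088 + 6876 = 12792 atm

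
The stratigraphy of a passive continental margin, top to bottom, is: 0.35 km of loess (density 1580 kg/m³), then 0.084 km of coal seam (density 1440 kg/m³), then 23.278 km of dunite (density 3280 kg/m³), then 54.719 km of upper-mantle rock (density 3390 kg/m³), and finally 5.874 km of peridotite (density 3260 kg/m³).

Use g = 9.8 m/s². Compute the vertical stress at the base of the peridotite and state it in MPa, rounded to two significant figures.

2800 MPa

loess: 1580 kg/m³ × 9.8 m/s² × 350 m = 5.419×10^6 Pa = 5.419 MPa
coal seam: 1440 kg/m³ × 9.8 m/s² × 84 m = 1.185×10^6 Pa = 1.185 MPa
dunite: 3280 kg/m³ × 9.8 m/s² × 23278 m = 7.482×10^8 Pa = 748.2 MPa
upper-mantle rock: 3390 kg/m³ × 9.8 m/s² × 54719 m = 1.818×10^9 Pa = 1818 MPa
peridotite: 3260 kg/m³ × 9.8 m/s² × 5874 m = 1.877×10^8 Pa = 187.7 MPa
Total = 5.419 + 1.185 + 748.2 + 1818 + 187.7 = 2760.4 MPa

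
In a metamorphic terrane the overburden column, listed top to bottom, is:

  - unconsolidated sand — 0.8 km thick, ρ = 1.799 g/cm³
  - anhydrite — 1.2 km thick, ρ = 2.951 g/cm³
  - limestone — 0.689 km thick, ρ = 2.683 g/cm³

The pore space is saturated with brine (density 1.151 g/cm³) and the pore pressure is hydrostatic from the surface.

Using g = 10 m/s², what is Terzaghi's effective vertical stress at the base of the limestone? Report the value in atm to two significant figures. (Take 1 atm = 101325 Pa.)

370 atm

Overburden (lithostatic) stress σ_v:
unconsolidated sand: 1799 kg/m³ × 10 m/s² × 800 m = 1.439×10^7 Pa = 14.39 MPa
anhydrite: 2951 kg/m³ × 10 m/s² × 1200 m = 3.541×10^7 Pa = 35.41 MPa
limestone: 2683 kg/m³ × 10 m/s² × 689 m = 1.849×10^7 Pa = 18.49 MPa
Total = 14.39 + 35.41 + 18.49 = 68.290 MPa
Pore pressure P_p = 1151 kg/m³ × 10 m/s² × 2689 m = 3.095×10^7 Pa = 30.95 MPa
Effective stress σ' = σ_v − P_p = 68.29 − 30.95 = 37.339 MPa = 368.51 atm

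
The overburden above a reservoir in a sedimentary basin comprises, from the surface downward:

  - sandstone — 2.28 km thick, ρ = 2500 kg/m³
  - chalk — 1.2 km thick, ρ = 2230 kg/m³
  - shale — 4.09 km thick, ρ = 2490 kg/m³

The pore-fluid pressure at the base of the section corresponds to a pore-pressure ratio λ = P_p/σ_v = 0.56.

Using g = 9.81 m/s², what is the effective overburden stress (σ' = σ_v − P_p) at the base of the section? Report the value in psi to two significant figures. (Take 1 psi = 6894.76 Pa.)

Overburden (lithostatic) stress σ_v:
sandstone: 2500 kg/m³ × 9.81 m/s² × 2280 m = 5.592×10^7 Pa = 55.92 MPa
chalk: 2230 kg/m³ × 9.81 m/s² × 1200 m = 2.625×10^7 Pa = 26.25 MPa
shale: 2490 kg/m³ × 9.81 m/s² × 4090 m = 9.991×10^7 Pa = 99.91 MPa
Total = 55.92 + 26.25 + 99.91 = 182.07 MPa
Pore pressure P_p = λ·σ_v = 0.56 × 182.1 MPa = 102.0 MPa
Effective stress σ' = σ_v − P_p = 182.1 − 102.0 = 80.113 MPa = 11619 psi

12000 psi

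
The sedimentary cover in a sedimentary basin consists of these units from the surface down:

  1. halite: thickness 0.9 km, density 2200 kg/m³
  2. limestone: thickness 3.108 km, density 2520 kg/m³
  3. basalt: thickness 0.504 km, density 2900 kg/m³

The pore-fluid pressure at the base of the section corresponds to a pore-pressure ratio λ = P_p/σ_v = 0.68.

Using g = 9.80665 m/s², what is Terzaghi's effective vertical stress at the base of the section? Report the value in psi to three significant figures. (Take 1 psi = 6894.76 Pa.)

Overburden (lithostatic) stress σ_v:
halite: 2200 kg/m³ × 9.80665 m/s² × 900 m = 1.942×10^7 Pa = 19.42 MPa
limestone: 2520 kg/m³ × 9.80665 m/s² × 3108 m = 7.681×10^7 Pa = 76.81 MPa
basalt: 2900 kg/m³ × 9.80665 m/s² × 504 m = 1.433×10^7 Pa = 14.33 MPa
Total = 19.42 + 76.81 + 14.33 = 110.56 MPa
Pore pressure P_p = λ·σ_v = 0.68 × 110.6 MPa = 75.18 MPa
Effective stress σ' = σ_v − P_p = 110.6 − 75.18 = 35.379 MPa = 5131.2 psi

5130 psi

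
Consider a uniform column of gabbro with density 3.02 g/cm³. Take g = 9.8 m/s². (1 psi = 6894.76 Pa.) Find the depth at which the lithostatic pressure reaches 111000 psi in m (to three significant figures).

h = P/(ρg) = 111000 psi / (3020 kg/m³ × 9.8 m/s²) = 7.653×10^8 Pa / 29596 Pa/m = 25859 m

25900 m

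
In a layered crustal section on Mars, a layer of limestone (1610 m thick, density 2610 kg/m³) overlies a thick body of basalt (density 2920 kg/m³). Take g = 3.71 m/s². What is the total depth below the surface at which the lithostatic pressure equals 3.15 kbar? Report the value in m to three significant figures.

29200 m

Pressure at base of upper layers: 2610×3.71×1610 = 1.559×10^7 Pa = 0.1559 kbar
Remaining pressure to be supplied by basalt: 3.150×10^8 − 1.559×10^7 = 2.994×10^8 Pa
Additional depth in basalt = 2.994×10^8 Pa / (2920 kg/m³ × 3.71 m/s²) = 27638 m
Total depth = 1610 m + 27638 m = 29248 m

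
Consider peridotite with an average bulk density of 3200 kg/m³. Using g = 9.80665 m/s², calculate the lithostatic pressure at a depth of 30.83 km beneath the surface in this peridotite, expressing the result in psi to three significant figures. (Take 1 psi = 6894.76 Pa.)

peridotite: 3200 kg/m³ × 9.80665 m/s² × 30830 m = 9.675×10^8 Pa = 1.403×10^5 psi

140000 psi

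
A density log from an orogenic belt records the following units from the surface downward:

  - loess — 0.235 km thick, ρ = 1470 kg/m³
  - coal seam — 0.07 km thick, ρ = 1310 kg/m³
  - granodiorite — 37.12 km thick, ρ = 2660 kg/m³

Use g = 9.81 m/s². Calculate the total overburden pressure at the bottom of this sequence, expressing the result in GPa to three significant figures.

loess: 1470 kg/m³ × 9.81 m/s² × 235 m = 3.389×10^6 Pa = 3.389×10^-3 GPa
coal seam: 1310 kg/m³ × 9.81 m/s² × 70 m = 8.996×10^5 Pa = 8.996×10^-4 GPa
granodiorite: 2660 kg/m³ × 9.81 m/s² × 37120 m = 9.686×10^8 Pa = 0.9686 GPa
Total = 3.389×10^-3 + 8.996×10^-4 + 0.9686 = 0.97292 GPa

0.973 GPa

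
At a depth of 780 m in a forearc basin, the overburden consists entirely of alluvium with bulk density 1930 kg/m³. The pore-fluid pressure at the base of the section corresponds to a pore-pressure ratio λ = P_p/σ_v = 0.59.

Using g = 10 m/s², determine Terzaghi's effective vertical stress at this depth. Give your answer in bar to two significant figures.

62 bar

Overburden (lithostatic) stress σ_v:
alluvium: 1930 kg/m³ × 10 m/s² × 780 m = 1.505×10^7 Pa = 15.05 MPa
Pore pressure P_p = λ·σ_v = 0.59 × 15.05 MPa = 8.882 MPa
Effective stress σ' = σ_v − P_p = 15.05 − 8.882 = 6.1721 MPa = 61.721 bar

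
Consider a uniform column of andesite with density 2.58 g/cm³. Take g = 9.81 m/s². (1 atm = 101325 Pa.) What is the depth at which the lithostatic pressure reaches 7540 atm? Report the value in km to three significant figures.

h = P/(ρg) = 7540 atm / (2580 kg/m³ × 9.81 m/s²) = 7.640×10^8 Pa / 25310 Pa/m = 30186 m
= 30.186 km

30.2 km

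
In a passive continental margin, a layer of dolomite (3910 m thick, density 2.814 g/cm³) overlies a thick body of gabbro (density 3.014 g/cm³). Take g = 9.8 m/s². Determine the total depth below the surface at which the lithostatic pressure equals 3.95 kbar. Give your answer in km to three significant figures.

13.6 km

Pressure at base of upper layers: 2814×9.8×3910 = 1.078×10^8 Pa = 1.078 kbar
Remaining pressure to be supplied by gabbro: 3.950×10^8 − 1.078×10^8 = 2.872×10^8 Pa
Additional depth in gabbro = 2.872×10^8 Pa / (3014 kg/m³ × 9.8 m/s²) = 9722.4 m
Total depth = 3910 m + 9722.4 m = 13632 m
= 13.632 km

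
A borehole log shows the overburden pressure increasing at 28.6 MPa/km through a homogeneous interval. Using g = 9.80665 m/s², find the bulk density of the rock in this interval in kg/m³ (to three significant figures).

ρ = (dP/dz)/g = 28.6 MPa/km / 9.80665 m/s² = 28600 Pa/m / 9.80665 m/s² = 2916.4 kg/m³

2920 kg/m³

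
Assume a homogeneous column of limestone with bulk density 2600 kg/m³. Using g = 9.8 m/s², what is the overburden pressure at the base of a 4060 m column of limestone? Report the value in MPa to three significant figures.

limestone: 2600 kg/m³ × 9.8 m/s² × 4060 m = 1.034×10^8 Pa = 103.4 MPa

103 MPa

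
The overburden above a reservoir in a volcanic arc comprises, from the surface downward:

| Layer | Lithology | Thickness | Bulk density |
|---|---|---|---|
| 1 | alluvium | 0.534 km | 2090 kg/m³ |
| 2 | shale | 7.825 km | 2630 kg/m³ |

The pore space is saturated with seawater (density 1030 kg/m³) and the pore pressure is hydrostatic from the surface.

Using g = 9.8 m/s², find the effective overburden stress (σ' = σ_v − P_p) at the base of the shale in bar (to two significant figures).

1300 bar

Overburden (lithostatic) stress σ_v:
alluvium: 2090 kg/m³ × 9.8 m/s² × 534 m = 1.094×10^7 Pa = 10.94 MPa
shale: 2630 kg/m³ × 9.8 m/s² × 7825 m = 2.017×10^8 Pa = 201.7 MPa
Total = 10.94 + 201.7 = 212.62 MPa
Pore pressure P_p = 1030 kg/m³ × 9.8 m/s² × 8359 m = 8.438×10^7 Pa = 84.38 MPa
Effective stress σ' = σ_v − P_p = 212.6 − 84.38 = 128.24 MPa = 1282.4 bar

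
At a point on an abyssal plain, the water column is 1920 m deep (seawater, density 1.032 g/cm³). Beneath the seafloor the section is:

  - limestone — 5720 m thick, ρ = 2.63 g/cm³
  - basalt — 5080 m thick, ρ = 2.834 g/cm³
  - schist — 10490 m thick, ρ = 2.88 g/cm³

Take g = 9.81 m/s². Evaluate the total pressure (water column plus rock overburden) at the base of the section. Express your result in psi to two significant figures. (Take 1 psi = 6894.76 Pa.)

seawater: 1032 kg/m³ × 9.81 m/s² × 1920 m = 1.944×10^7 Pa = 2819 psi
limestone: 2630 kg/m³ × 9.81 m/s² × 5720 m = 1.476×10^8 Pa = 21404 psi
basalt: 2834 kg/m³ × 9.81 m/s² × 5080 m = 1.412×10^8 Pa = 20484 psi
schist: 2880 kg/m³ × 9.81 m/s² × 10490 m = 2.964×10^8 Pa = 42985 psi
Total = 2819 + 21404 + 20484 + 42985 = 87693 psi

88000 psi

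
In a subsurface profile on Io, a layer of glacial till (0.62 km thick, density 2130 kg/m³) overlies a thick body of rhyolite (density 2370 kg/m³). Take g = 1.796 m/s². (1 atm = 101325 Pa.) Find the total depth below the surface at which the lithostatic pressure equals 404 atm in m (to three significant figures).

9680 m

Pressure at base of upper layers: 2130×1.796×620 = 2.372×10^6 Pa = 23.41 atm
Remaining pressure to be supplied by rhyolite: 4.094×10^7 − 2.372×10^6 = 3.856×10^7 Pa
Additional depth in rhyolite = 3.856×10^7 Pa / (2370 kg/m³ × 1.796 m/s²) = 9059.9 m
Total depth = 620 m + 9059.9 m = 9679.9 m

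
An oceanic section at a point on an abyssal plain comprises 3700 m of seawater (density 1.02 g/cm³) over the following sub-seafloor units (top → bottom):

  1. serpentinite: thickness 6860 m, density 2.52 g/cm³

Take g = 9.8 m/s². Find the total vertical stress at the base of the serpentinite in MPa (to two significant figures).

210 MPa

seawater: 1020 kg/m³ × 9.8 m/s² × 3700 m = 3.699×10^7 Pa = 36.99 MPa
serpentinite: 2520 kg/m³ × 9.8 m/s² × 6860 m = 1.694×10^8 Pa = 169.4 MPa
Total = 36.99 + 169.4 = 206.40 MPa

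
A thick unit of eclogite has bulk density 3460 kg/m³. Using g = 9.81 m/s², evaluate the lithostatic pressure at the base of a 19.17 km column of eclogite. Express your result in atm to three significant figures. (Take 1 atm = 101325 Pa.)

6420 atm

eclogite: 3460 kg/m³ × 9.81 m/s² × 19170 m = 6.507×10^8 Pa = 6422 atm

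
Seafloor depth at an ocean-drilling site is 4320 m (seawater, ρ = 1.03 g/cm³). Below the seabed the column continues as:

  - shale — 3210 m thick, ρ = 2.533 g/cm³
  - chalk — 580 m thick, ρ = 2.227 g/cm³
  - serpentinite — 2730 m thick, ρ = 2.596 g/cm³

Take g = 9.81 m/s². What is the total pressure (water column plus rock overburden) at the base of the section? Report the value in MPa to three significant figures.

seawater: 1030 kg/m³ × 9.81 m/s² × 4320 m = 4.365×10^7 Pa = 43.65 MPa
shale: 2533 kg/m³ × 9.81 m/s² × 3210 m = 7.976×10^7 Pa = 79.76 MPa
chalk: 2227 kg/m³ × 9.81 m/s² × 580 m = 1.267×10^7 Pa = 12.67 MPa
serpentinite: 2596 kg/m³ × 9.81 m/s² × 2730 m = 6.952×10^7 Pa = 69.52 MPa
Total = 43.65 + 79.76 + 12.67 + 69.52 = 205.61 MPa

206 MPa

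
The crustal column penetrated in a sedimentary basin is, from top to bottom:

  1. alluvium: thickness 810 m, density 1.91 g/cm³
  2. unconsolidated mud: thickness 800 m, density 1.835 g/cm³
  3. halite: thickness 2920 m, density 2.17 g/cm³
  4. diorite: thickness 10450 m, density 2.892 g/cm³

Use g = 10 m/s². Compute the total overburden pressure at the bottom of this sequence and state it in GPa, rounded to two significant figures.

0.40 GPa

alluvium: 1910 kg/m³ × 10 m/s² × 810 m = 1.547×10^7 Pa = 0.01547 GPa
unconsolidated mud: 1835 kg/m³ × 10 m/s² × 800 m = 1.468×10^7 Pa = 0.01468 GPa
halite: 2170 kg/m³ × 10 m/s² × 2920 m = 6.336×10^7 Pa = 0.06336 GPa
diorite: 2892 kg/m³ × 10 m/s² × 10450 m = 3.022×10^8 Pa = 0.3022 GPa
Total = 0.01547 + 0.01468 + 0.06336 + 0.3022 = 0.39573 GPa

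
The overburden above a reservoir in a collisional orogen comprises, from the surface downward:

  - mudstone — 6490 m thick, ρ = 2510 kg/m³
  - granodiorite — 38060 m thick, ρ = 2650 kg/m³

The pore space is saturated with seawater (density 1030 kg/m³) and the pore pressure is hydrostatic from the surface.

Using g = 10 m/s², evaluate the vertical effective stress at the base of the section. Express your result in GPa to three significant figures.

Overburden (lithostatic) stress σ_v:
mudstone: 2510 kg/m³ × 10 m/s² × 6490 m = 1.629×10^8 Pa = 162.9 MPa
granodiorite: 2650 kg/m³ × 10 m/s² × 38060 m = 1.009×10^9 Pa = 1009 MPa
Total = 162.9 + 1009 = 1171.5 MPa
Pore pressure P_p = 1030 kg/m³ × 10 m/s² × 44550 m = 4.589×10^8 Pa = 458.9 MPa
Effective stress σ' = σ_v − P_p = 1171 − 458.9 = 712.62 MPa = 0.71262 GPa

0.713 GPa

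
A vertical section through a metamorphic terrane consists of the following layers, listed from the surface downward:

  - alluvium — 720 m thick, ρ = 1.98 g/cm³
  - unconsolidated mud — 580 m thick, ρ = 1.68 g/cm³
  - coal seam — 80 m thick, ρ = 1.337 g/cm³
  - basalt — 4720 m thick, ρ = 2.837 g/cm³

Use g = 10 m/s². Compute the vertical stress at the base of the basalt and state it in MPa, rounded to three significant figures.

159 MPa

alluvium: 1980 kg/m³ × 10 m/s² × 720 m = 1.426×10^7 Pa = 14.26 MPa
unconsolidated mud: 1680 kg/m³ × 10 m/s² × 580 m = 9.744×10^6 Pa = 9.744 MPa
coal seam: 1337 kg/m³ × 10 m/s² × 80 m = 1.070×10^6 Pa = 1.070 MPa
basalt: 2837 kg/m³ × 10 m/s² × 4720 m = 1.339×10^8 Pa = 133.9 MPa
Total = 14.26 + 9.744 + 1.070 + 133.9 = 158.98 MPa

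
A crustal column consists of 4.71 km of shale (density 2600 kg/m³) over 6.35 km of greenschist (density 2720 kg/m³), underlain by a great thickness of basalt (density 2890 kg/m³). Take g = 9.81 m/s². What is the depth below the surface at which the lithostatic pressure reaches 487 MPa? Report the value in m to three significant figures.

18000 m

Pressure at base of upper layers: 2600×9.81×4710 + 2720×9.81×6350 = 2.896×10^8 Pa = 289.6 MPa
Remaining pressure to be supplied by basalt: 4.870×10^8 − 2.896×10^8 = 1.974×10^8 Pa
Additional depth in basalt = 1.974×10^8 Pa / (2890 kg/m³ × 9.81 m/s²) = 6963.7 m
Total depth = 11060 m + 6963.7 m = 18024 m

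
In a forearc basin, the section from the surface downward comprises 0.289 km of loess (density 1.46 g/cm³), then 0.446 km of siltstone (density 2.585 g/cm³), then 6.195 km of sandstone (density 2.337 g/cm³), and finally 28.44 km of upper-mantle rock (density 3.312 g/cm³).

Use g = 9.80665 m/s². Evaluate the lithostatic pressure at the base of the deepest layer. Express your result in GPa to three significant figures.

loess: 1460 kg/m³ × 9.80665 m/s² × 289 m = 4.138×10^6 Pa = 4.138×10^-3 GPa
siltstone: 2585 kg/m³ × 9.80665 m/s² × 446 m = 1.131×10^7 Pa = 0.01131 GPa
sandstone: 2337 kg/m³ × 9.80665 m/s² × 6195 m = 1.420×10^8 Pa = 0.1420 GPa
upper-mantle rock: 3312 kg/m³ × 9.80665 m/s² × 28440 m = 9.237×10^8 Pa = 0.9237 GPa
Total = 4.138×10^-3 + 0.01131 + 0.1420 + 0.9237 = 1.0811 GPa

1.08 GPa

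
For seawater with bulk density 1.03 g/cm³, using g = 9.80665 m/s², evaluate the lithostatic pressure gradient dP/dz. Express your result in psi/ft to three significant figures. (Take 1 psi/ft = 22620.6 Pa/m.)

dP/dz = ρg = 1030 kg/m³ × 9.80665 m/s² = 10101 Pa/m
= 10101 Pa/m × (1 psi/ft / 22621 Pa/m) = 0.44653 psi/ft

0.447 psi/ft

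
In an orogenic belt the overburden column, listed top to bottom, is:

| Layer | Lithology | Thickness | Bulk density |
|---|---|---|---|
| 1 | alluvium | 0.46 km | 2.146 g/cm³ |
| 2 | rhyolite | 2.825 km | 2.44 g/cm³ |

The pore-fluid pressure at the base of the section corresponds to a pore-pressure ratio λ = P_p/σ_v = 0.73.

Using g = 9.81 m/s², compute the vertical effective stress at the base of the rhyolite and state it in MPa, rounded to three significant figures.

Overburden (lithostatic) stress σ_v:
alluvium: 2146 kg/m³ × 9.81 m/s² × 460 m = 9.684×10^6 Pa = 9.684 MPa
rhyolite: 2440 kg/m³ × 9.81 m/s² × 2825 m = 6.762×10^7 Pa = 67.62 MPa
Total = 9.684 + 67.62 = 77.304 MPa
Pore pressure P_p = λ·σ_v = 0.73 × 77.30 MPa = 56.43 MPa
Effective stress σ' = σ_v − P_p = 77.30 − 56.43 = 20.872 MPa

20.9 MPa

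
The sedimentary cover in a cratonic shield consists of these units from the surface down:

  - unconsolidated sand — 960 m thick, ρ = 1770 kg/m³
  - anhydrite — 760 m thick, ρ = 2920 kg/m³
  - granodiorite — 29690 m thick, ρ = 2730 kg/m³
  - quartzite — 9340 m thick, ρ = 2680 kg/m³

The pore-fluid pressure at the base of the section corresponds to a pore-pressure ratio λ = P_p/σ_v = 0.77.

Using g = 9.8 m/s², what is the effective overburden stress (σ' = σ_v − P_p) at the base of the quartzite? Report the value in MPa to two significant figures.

250 MPa

Overburden (lithostatic) stress σ_v:
unconsolidated sand: 1770 kg/m³ × 9.8 m/s² × 960 m = 1.665×10^7 Pa = 16.65 MPa
anhydrite: 2920 kg/m³ × 9.8 m/s² × 760 m = 2.175×10^7 Pa = 21.75 MPa
granodiorite: 2730 kg/m³ × 9.8 m/s² × 29690 m = 7.943×10^8 Pa = 794.3 MPa
quartzite: 2680 kg/m³ × 9.8 m/s² × 9340 m = 2.453×10^8 Pa = 245.3 MPa
Total = 16.65 + 21.75 + 794.3 + 245.3 = 1078.0 MPa
Pore pressure P_p = λ·σ_v = 0.77 × 1078 MPa = 830.1 MPa
Effective stress σ' = σ_v − P_p = 1078 − 830.1 = 247.95 MPa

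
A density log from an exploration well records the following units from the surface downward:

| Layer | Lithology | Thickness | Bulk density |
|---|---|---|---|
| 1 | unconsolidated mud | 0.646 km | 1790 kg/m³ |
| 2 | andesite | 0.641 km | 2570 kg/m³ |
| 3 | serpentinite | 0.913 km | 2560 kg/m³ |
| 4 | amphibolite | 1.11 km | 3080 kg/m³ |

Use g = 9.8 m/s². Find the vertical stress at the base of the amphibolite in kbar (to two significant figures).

unconsolidated mud: 1790 kg/m³ × 9.8 m/s² × 646 m = 1.133×10^7 Pa = 0.1133 kbar
andesite: 2570 kg/m³ × 9.8 m/s² × 641 m = 1.614×10^7 Pa = 0.1614 kbar
serpentinite: 2560 kg/m³ × 9.8 m/s² × 913 m = 2.291×10^7 Pa = 0.2291 kbar
amphibolite: 3080 kg/m³ × 9.8 m/s² × 1110 m = 3.350×10^7 Pa = 0.3350 kbar
Total = 0.1133 + 0.1614 + 0.2291 + 0.3350 = 0.83886 kbar

0.84 kbar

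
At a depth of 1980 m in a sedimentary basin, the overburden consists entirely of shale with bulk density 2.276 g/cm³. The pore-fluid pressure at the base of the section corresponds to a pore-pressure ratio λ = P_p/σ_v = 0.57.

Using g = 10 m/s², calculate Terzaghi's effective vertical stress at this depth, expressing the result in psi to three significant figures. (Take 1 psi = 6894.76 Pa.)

Overburden (lithostatic) stress σ_v:
shale: 2276 kg/m³ × 10 m/s² × 1980 m = 4.506×10^7 Pa = 45.06 MPa
Pore pressure P_p = λ·σ_v = 0.57 × 45.06 MPa = 25.69 MPa
Effective stress σ' = σ_v − P_p = 45.06 − 25.69 = 19.378 MPa = 2810.5 psi

2810 psi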